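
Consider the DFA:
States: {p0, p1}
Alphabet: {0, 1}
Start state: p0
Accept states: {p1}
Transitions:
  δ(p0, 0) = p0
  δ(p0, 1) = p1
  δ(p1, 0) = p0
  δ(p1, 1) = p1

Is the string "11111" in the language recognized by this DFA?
Processing string "11111":
  p0 --1--> p1
  p1 --1--> p1
  p1 --1--> p1
  p1 --1--> p1
  p1 --1--> p1
Final state: p1
Accept states: {p1}
Yes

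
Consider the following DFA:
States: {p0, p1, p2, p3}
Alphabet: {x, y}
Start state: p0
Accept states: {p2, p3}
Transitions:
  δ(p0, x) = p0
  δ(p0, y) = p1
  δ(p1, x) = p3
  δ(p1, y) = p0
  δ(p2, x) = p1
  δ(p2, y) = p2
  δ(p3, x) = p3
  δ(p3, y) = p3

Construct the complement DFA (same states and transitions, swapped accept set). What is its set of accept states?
Complement accept states = All states \ Original accept states
= {p0, p1, p2, p3} \ {p2, p3}
{p0, p1}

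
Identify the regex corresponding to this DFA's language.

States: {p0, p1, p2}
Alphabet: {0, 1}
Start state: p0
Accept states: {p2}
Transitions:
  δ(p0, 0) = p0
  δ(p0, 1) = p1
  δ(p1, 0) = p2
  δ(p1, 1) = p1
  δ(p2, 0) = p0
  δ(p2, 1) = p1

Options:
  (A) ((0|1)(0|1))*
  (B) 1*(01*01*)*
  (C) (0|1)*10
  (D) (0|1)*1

Check each option against the DFA on short strings; one disagreement eliminates an option:
  (A) ((0|1)(0|1))*: on ε the DFA stays in p0 and rejects (p0 ∉ Accept), but the regex matches it → eliminate
  (B) 1*(01*01*)*: on ε the DFA stays in p0 and rejects (p0 ∉ Accept), but the regex matches it → eliminate
  (C) (0|1)*10: agrees with the DFA on every string of length ≤ 6
  (D) (0|1)*1: on '1' the DFA goes p0 → p1 and rejects (p1 ∉ Accept), but the regex matches it → eliminate
Only (C) is consistent with the DFA.
(C) (0|1)*10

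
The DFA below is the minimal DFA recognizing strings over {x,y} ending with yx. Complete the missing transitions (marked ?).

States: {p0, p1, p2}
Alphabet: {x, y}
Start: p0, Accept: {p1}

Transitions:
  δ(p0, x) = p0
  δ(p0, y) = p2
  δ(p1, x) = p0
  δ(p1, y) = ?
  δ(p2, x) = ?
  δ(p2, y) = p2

From the language and accept set, identify what each state tracks — p0: no suffix match; p1: suffix is yx; p2: one trailing y.
Each missing δ(q, a) is the state matching the new tracked value after reading a.
δ(p1, y) = p2; δ(p2, x) = p1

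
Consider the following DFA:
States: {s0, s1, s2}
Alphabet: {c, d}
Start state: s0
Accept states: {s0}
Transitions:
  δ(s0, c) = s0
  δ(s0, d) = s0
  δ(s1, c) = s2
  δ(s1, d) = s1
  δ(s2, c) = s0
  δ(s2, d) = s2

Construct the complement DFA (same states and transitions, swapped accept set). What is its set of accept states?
Complement accept states = All states \ Original accept states
= {s0, s1, s2} \ {s0}
{s1, s2}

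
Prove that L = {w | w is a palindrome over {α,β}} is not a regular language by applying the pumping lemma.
Assume L is regular with pumping length p. Idea: pumping the leading α-block breaks the symmetry.
Choose s = α^p β α^p (a palindrome of length 2p+1 ≥ p). By the pumping lemma, s = xyz with |xy| ≤ p, |y| > 0, so y = α^k with k > 0 (xy lies entirely in the first α^p). Then xy²z = α^(p+k) β α^p, which is not a palindrome since p+k ≠ p.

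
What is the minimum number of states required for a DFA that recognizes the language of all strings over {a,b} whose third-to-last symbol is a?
By Myhill–Nerode, count the distinguishable equivalence classes: 2^3 = 8 classes — the DFA must remember the last 3 symbols read; every pair of distinct length-3 suffixes is distinguishable by some continuation.
8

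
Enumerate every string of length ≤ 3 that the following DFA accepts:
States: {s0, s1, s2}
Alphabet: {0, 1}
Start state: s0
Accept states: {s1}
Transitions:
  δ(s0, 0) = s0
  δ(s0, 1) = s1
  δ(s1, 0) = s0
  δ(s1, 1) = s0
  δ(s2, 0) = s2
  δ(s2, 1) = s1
1, 01, 001, 101, 111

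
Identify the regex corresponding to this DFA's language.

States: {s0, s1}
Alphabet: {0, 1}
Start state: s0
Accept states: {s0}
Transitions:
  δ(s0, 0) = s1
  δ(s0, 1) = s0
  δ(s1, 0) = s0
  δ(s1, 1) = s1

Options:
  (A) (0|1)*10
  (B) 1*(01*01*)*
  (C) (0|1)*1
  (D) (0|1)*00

Check each option against the DFA on short strings; one disagreement eliminates an option:
  (A) (0|1)*10: on ε the DFA stays in s0 and accepts (s0 ∈ Accept), but the regex does not match it → eliminate
  (B) 1*(01*01*)*: agrees with the DFA on every string of length ≤ 6
  (C) (0|1)*1: on ε the DFA stays in s0 and accepts (s0 ∈ Accept), but the regex does not match it → eliminate
  (D) (0|1)*00: on ε the DFA stays in s0 and accepts (s0 ∈ Accept), but the regex does not match it → eliminate
Only (B) is consistent with the DFA.
(B) 1*(01*01*)*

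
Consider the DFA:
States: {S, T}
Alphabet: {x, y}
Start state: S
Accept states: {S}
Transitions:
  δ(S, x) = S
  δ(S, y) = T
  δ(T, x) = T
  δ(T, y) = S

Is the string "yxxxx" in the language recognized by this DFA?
Processing string "yxxxx":
  S --y--> T
  T --x--> T
  T --x--> T
  T --x--> T
  T --x--> T
Final state: T
Accept states: {S}
No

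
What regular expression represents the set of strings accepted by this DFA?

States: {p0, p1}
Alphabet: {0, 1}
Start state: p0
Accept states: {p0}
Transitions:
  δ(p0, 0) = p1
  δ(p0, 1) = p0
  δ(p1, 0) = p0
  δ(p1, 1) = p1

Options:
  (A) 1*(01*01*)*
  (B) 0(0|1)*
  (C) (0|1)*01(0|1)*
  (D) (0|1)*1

Check each option against the DFA on short strings; one disagreement eliminates an option:
  (A) 1*(01*01*)*: agrees with the DFA on every string of length ≤ 6
  (B) 0(0|1)*: on ε the DFA stays in p0 and accepts (p0 ∈ Accept), but the regex does not match it → eliminate
  (C) (0|1)*01(0|1)*: on ε the DFA stays in p0 and accepts (p0 ∈ Accept), but the regex does not match it → eliminate
  (D) (0|1)*1: on ε the DFA stays in p0 and accepts (p0 ∈ Accept), but the regex does not match it → eliminate
Only (A) is consistent with the DFA.
(A) 1*(01*01*)*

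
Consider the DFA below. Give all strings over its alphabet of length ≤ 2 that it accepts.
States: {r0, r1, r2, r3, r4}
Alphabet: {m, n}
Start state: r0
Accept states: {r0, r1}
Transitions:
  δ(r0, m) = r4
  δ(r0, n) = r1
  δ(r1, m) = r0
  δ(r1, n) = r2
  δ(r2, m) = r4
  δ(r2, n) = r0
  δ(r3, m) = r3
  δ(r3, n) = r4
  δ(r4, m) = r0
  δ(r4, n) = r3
ε, n, mm, nm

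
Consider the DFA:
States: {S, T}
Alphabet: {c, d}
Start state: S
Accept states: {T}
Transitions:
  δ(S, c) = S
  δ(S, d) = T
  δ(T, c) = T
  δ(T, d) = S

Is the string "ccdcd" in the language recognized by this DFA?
Processing string "ccdcd":
  S --c--> S
  S --c--> S
  S --d--> T
  T --c--> T
  T --d--> S
Final state: S
Accept states: {T}
No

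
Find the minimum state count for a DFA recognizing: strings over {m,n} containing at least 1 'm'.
By Myhill–Nerode, count the distinguishable equivalence classes: 2 classes — having seen 0, or ≥1 copies of 'm'; any two classes i < j (j ≤ 1) are distinguished by the string m^(1−j), which takes class j to 1 copy (accepted) but leaves class i below 1 (rejected).
2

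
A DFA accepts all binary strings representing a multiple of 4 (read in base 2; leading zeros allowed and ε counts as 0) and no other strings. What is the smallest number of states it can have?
By Myhill–Nerode, count the distinguishable equivalence classes: three classes — value mod 4 is 0, 2, or odd (residues 1 and 3 are indistinguishable: 2r+b mod 4 depends only on r mod 2).
3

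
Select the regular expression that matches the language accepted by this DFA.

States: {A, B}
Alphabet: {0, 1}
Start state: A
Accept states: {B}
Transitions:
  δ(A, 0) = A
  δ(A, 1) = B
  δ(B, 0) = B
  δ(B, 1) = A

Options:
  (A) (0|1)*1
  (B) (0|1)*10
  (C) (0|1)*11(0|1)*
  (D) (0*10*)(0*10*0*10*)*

Check each option against the DFA on short strings; one disagreement eliminates an option:
  (A) (0|1)*1: on '10' the DFA goes A → B → B and accepts (B ∈ Accept), but the regex does not match it → eliminate
  (B) (0|1)*10: on '1' the DFA goes A → B and accepts (B ∈ Accept), but the regex does not match it → eliminate
  (C) (0|1)*11(0|1)*: on '1' the DFA goes A → B and accepts (B ∈ Accept), but the regex does not match it → eliminate
  (D) (0*10*)(0*10*0*10*)*: agrees with the DFA on every string of length ≤ 6
Only (D) is consistent with the DFA.
(D) (0*10*)(0*10*0*10*)*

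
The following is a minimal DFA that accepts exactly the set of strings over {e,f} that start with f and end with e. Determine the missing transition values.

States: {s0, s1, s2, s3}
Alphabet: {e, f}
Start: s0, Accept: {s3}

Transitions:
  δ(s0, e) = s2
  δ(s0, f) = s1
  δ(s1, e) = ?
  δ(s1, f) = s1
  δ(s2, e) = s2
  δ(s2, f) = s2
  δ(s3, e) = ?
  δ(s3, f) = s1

From the language and accept set, identify what each state tracks — s0: no input read; s1: started with f, last symbol f; s2: started with e (dead); s3: started with f, last symbol e.
Each missing δ(q, a) is the state matching the new tracked value after reading a.
δ(s1, e) = s3; δ(s3, e) = s3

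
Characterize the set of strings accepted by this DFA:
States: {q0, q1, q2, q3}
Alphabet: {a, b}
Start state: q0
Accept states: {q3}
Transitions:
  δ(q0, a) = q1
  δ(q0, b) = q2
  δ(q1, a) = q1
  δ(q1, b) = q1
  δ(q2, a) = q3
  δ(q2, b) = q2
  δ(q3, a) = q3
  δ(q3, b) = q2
Testing a few strings:
  'bbba' → accept
  'abbb' → reject
  'bb' → reject
  'aaba' → reject
State roles: q0=no input read; q1=started with a (dead); q2=started with b, last symbol b; q3=started with b, last symbol a
All strings over {a,b} that start with b and end with a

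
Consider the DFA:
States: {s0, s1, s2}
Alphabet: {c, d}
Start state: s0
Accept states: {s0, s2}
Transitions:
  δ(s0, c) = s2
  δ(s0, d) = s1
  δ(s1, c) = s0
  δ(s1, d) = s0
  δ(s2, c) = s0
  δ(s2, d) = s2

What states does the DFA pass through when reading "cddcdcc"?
read 'c': s0 → s2
  read 'd': s2 → s2
  read 'd': s2 → s2
  read 'c': s2 → s0
  read 'd': s0 → s1
  read 'c': s1 → s0
  read 'c': s0 → s2
s0 -> s2 -> s2 -> s2 -> s0 -> s1 -> s0 -> s2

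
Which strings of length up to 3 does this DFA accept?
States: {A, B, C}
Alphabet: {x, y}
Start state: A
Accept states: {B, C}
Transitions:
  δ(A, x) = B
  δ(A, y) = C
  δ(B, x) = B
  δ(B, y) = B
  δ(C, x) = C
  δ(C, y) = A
x, y, xx, xy, yx, xxx, xxy, xyx, xyy, yxx, yyx, yyy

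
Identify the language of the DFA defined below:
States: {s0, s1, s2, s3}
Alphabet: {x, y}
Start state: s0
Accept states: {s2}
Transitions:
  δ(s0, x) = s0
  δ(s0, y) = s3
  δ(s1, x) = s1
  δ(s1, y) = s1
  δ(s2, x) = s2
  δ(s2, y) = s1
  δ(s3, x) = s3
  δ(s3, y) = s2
Testing a few strings:
  'y' → reject
  'xy' → reject
  'xxy' → reject
  'yx' → reject
State roles: s0=zero y's; s1=≥ three y's (dead); s2=two y's; s3=one y
All strings over {x,y} containing exactly two y's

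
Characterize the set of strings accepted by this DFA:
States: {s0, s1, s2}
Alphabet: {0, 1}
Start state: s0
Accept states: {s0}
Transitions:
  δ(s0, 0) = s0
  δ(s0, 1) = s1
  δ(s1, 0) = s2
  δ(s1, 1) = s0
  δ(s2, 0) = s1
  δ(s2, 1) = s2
Testing a few strings:
  '1001' → accept
  '011' → accept
  '0110' → accept
  '11' → accept
State roles: s0=value ≡ 0 (mod 3); s1=value ≡ 1 (mod 3); s2=value ≡ 2 (mod 3)
All binary strings representing a multiple of 3 (read in base 2; leading zeros allowed and ε counts as 0)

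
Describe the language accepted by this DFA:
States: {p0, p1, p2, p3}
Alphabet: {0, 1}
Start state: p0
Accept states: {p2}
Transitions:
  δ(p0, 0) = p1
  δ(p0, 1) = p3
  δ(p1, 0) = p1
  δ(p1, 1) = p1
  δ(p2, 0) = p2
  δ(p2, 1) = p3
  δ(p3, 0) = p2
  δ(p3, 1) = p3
Testing a few strings:
  '00' → reject
  '001' → reject
  '1' → reject
  '01' → reject
State roles: p0=no input read; p1=started with 0 (dead); p2=started with 1, last symbol 0; p3=started with 1, last symbol 1
All binary strings that start with 1 and end with 0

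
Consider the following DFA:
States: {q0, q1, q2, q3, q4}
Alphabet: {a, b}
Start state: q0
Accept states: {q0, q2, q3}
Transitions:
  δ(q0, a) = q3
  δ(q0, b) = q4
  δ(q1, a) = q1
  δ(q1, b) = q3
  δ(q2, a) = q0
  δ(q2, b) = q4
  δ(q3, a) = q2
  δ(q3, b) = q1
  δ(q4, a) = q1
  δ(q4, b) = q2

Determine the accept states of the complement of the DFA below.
Complement accept states = All states \ Original accept states
= {q0, q1, q2, q3, q4} \ {q0, q2, q3}
{q1, q4}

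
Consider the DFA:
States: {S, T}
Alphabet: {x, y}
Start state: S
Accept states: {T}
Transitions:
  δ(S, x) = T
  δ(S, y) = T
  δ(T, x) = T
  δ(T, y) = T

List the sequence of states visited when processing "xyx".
read 'x': S → T
  read 'y': T → T
  read 'x': T → T
S -> T -> T -> T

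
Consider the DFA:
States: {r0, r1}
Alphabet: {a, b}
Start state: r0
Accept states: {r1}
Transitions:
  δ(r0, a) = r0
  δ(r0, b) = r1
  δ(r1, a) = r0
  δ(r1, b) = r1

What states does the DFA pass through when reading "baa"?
read 'b': r0 → r1
  read 'a': r1 → r0
  read 'a': r0 → r0
r0 -> r1 -> r0 -> r0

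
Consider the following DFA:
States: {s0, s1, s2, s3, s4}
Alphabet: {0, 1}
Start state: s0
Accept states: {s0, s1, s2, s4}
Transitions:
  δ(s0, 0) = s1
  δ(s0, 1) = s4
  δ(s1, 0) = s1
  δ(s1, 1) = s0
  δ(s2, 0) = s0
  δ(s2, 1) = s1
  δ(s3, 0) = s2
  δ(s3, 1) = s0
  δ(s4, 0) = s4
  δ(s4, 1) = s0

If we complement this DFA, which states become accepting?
Complement accept states = All states \ Original accept states
= {s0, s1, s2, s3, s4} \ {s0, s1, s2, s4}
{s3}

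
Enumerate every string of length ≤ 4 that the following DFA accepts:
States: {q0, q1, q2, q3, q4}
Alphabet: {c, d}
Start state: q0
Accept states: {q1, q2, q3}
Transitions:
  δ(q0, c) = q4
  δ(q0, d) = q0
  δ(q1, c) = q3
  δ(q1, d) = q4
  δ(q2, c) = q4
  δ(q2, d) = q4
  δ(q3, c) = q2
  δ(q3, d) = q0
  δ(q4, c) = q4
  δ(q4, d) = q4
None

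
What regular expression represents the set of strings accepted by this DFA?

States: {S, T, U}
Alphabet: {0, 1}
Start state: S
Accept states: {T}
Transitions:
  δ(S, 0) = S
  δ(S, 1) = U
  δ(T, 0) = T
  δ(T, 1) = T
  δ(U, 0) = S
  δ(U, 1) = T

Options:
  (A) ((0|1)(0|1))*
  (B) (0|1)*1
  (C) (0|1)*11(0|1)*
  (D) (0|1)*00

Check each option against the DFA on short strings; one disagreement eliminates an option:
  (A) ((0|1)(0|1))*: on ε the DFA stays in S and rejects (S ∉ Accept), but the regex matches it → eliminate
  (B) (0|1)*1: on '1' the DFA goes S → U and rejects (U ∉ Accept), but the regex matches it → eliminate
  (C) (0|1)*11(0|1)*: agrees with the DFA on every string of length ≤ 6
  (D) (0|1)*00: on '00' the DFA goes S → S → S and rejects (S ∉ Accept), but the regex matches it → eliminate
Only (C) is consistent with the DFA.
(C) (0|1)*11(0|1)*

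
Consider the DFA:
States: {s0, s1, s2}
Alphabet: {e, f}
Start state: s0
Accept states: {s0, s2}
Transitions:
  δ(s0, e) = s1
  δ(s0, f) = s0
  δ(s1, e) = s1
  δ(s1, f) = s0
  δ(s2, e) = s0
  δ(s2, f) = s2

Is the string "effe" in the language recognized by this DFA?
Processing string "effe":
  s0 --e--> s1
  s1 --f--> s0
  s0 --f--> s0
  s0 --e--> s1
Final state: s1
Accept states: {s0, s2}
No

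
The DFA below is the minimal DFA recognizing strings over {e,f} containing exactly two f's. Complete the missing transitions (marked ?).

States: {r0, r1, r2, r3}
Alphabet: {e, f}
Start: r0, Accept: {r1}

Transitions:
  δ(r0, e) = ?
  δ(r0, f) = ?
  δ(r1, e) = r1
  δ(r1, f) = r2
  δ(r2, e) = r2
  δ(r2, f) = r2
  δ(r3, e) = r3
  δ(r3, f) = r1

From the language and accept set, identify what each state tracks — r0: zero f's; r1: two f's; r2: ≥ three f's (dead); r3: one f.
Each missing δ(q, a) is the state matching the new tracked value after reading a.
δ(r0, e) = r0; δ(r0, f) = r3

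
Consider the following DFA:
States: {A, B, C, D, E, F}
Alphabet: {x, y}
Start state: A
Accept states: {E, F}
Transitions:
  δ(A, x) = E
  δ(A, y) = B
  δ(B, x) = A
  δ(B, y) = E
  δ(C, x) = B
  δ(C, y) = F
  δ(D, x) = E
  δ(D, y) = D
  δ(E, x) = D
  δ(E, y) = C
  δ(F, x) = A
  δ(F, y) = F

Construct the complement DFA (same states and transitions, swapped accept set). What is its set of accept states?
Complement accept states = All states \ Original accept states
= {A, B, C, D, E, F} \ {E, F}
{A, B, C, D}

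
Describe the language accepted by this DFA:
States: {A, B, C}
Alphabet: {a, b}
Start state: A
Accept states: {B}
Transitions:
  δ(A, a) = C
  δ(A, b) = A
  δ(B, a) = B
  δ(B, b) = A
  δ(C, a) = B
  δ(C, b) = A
Testing a few strings:
  'aaab' → reject
  'baab' → reject
  'aba' → reject
  'aa' → accept
State roles: A=last symbol not a; B=two trailing a's; C=one trailing a
All strings over {a,b} ending with aa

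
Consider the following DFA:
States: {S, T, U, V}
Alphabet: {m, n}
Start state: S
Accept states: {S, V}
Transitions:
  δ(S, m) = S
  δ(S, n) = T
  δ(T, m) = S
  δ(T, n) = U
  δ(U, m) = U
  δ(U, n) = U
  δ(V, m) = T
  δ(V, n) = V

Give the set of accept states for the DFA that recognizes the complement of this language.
Complement accept states = All states \ Original accept states
= {S, T, U, V} \ {S, V}
{T, U}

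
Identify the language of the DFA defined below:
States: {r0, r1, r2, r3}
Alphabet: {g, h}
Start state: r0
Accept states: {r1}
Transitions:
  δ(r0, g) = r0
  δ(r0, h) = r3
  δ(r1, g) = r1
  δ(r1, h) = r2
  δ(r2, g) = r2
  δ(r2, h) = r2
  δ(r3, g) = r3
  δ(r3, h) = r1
Testing a few strings:
  'h' → reject
  'g' → reject
  'ggh' → reject
  'hhh' → reject
State roles: r0=zero h's; r1=two h's; r2=≥ three h's (dead); r3=one h
All strings over {g,h} containing exactly two h's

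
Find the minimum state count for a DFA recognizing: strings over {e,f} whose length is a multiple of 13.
By Myhill–Nerode, count the distinguishable equivalence classes: 13 classes — one per residue of the length mod 13; class i is distinguished from class j by any string of length (13 − i) mod 13.
13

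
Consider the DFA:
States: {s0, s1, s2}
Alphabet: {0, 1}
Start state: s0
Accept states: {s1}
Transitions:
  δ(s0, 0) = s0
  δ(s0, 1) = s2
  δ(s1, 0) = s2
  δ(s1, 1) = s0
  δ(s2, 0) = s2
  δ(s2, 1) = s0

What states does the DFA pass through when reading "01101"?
read '0': s0 → s0
  read '1': s0 → s2
  read '1': s2 → s0
  read '0': s0 → s0
  read '1': s0 → s2
s0 -> s0 -> s2 -> s0 -> s0 -> s2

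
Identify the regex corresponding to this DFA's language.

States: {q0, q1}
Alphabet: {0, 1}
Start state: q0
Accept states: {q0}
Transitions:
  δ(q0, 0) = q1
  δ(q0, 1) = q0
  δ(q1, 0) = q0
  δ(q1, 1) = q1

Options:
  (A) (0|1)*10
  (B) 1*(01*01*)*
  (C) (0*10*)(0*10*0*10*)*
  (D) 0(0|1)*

Check each option against the DFA on short strings; one disagreement eliminates an option:
  (A) (0|1)*10: on ε the DFA stays in q0 and accepts (q0 ∈ Accept), but the regex does not match it → eliminate
  (B) 1*(01*01*)*: agrees with the DFA on every string of length ≤ 6
  (C) (0*10*)(0*10*0*10*)*: on ε the DFA stays in q0 and accepts (q0 ∈ Accept), but the regex does not match it → eliminate
  (D) 0(0|1)*: on ε the DFA stays in q0 and accepts (q0 ∈ Accept), but the regex does not match it → eliminate
Only (B) is consistent with the DFA.
(B) 1*(01*01*)*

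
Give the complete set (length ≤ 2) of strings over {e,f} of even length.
ε, ee, ef, fe, ff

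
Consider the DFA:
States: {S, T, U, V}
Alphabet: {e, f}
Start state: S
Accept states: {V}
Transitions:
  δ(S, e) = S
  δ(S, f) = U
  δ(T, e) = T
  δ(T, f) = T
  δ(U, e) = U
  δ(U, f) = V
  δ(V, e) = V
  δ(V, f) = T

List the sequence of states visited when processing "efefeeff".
read 'e': S → S
  read 'f': S → U
  read 'e': U → U
  read 'f': U → V
  read 'e': V → V
  read 'e': V → V
  read 'f': V → T
  read 'f': T → T
S -> S -> U -> U -> V -> V -> V -> T -> T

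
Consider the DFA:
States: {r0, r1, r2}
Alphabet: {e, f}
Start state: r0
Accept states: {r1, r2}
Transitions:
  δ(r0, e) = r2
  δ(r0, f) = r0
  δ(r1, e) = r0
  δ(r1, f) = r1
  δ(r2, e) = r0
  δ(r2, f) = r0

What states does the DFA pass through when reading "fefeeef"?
read 'f': r0 → r0
  read 'e': r0 → r2
  read 'f': r2 → r0
  read 'e': r0 → r2
  read 'e': r2 → r0
  read 'e': r0 → r2
  read 'f': r2 → r0
r0 -> r0 -> r2 -> r0 -> r2 -> r0 -> r2 -> r0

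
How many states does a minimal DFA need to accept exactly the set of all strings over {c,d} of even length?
By Myhill–Nerode, count the distinguishable equivalence classes: two classes — parity of the length.
2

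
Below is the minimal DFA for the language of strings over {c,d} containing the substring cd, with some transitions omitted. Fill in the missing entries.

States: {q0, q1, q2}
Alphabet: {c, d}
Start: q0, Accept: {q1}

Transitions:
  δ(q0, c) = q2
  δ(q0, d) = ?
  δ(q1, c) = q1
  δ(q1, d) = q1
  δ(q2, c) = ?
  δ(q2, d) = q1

From the language and accept set, identify what each state tracks — q0: no c seen yet; q1: substring cd seen; q2: seen a c, waiting for d.
Each missing δ(q, a) is the state matching the new tracked value after reading a.
δ(q0, d) = q0; δ(q2, c) = q2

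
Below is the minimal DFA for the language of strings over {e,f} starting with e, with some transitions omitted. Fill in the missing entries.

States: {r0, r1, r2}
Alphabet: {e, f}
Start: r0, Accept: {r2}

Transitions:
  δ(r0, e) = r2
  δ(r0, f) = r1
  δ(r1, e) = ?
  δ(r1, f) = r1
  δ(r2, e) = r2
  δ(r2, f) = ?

From the language and accept set, identify what each state tracks — r0: no input read; r1: started with f (dead); r2: started with e.
Each missing δ(q, a) is the state matching the new tracked value after reading a.
δ(r1, e) = r1; δ(r2, f) = r2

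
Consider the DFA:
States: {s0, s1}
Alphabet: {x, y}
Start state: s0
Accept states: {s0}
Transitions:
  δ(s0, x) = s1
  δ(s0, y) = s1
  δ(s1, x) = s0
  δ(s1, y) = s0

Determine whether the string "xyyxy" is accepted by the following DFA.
Processing string "xyyxy":
  s0 --x--> s1
  s1 --y--> s0
  s0 --y--> s1
  s1 --x--> s0
  s0 --y--> s1
Final state: s1
Accept states: {s0}
No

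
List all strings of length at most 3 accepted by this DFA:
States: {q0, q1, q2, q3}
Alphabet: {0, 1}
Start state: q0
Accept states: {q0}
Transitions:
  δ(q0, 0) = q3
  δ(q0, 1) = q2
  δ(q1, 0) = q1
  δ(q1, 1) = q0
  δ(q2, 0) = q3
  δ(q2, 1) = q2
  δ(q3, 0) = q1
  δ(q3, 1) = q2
ε, 001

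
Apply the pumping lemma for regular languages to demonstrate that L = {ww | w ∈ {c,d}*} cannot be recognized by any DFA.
Assume L is regular with pumping length p. Idea: pumping the leading c-block breaks the equality of the two halves.
Choose s = c^p d c^p d ∈ L (with w = c^p d). |s| = 2p+2 ≥ p. By the pumping lemma, s = xyz with |xy| ≤ p, |y| > 0, so y = c^k with k ≥ 1, in the first c-block. Then xy²z = c^(p+k) d c^p d, of length 2p+2+k. If k is odd this length is odd, so it cannot be of the form ww. If k is even, each half has length p+1+k/2 ≤ p+k, so the first half lies entirely inside the leading c-block and contains no d, while the second half ends in d; the halves differ. Either way xy²z ∉ L.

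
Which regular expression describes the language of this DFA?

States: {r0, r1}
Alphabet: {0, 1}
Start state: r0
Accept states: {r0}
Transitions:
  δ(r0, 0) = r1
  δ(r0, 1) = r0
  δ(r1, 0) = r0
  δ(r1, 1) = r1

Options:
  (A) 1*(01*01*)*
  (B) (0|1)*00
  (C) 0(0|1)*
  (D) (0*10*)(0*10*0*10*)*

Check each option against the DFA on short strings; one disagreement eliminates an option:
  (A) 1*(01*01*)*: agrees with the DFA on every string of length ≤ 6
  (B) (0|1)*00: on ε the DFA stays in r0 and accepts (r0 ∈ Accept), but the regex does not match it → eliminate
  (C) 0(0|1)*: on ε the DFA stays in r0 and accepts (r0 ∈ Accept), but the regex does not match it → eliminate
  (D) (0*10*)(0*10*0*10*)*: on ε the DFA stays in r0 and accepts (r0 ∈ Accept), but the regex does not match it → eliminate
Only (A) is consistent with the DFA.
(A) 1*(01*01*)*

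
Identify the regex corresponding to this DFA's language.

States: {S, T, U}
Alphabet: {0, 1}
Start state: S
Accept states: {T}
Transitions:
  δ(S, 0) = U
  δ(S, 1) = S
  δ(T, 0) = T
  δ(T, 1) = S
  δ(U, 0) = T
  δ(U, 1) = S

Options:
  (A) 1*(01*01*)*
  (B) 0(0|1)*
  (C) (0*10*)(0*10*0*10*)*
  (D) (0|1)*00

Check each option against the DFA on short strings; one disagreement eliminates an option:
  (A) 1*(01*01*)*: on ε the DFA stays in S and rejects (S ∉ Accept), but the regex matches it → eliminate
  (B) 0(0|1)*: on '0' the DFA goes S → U and rejects (U ∉ Accept), but the regex matches it → eliminate
  (C) (0*10*)(0*10*0*10*)*: on '1' the DFA goes S → S and rejects (S ∉ Accept), but the regex matches it → eliminate
  (D) (0|1)*00: agrees with the DFA on every string of length ≤ 6
Only (D) is consistent with the DFA.
(D) (0|1)*00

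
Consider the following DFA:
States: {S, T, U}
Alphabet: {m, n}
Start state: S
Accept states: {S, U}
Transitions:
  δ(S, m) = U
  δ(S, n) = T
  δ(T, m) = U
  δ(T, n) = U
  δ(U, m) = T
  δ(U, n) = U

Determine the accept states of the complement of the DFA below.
Complement accept states = All states \ Original accept states
= {S, T, U} \ {S, U}
{T}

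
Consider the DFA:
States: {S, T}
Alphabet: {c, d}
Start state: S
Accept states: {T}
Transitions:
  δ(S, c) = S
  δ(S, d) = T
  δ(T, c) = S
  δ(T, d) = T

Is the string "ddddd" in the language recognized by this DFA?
Processing string "ddddd":
  S --d--> T
  T --d--> T
  T --d--> T
  T --d--> T
  T --d--> T
Final state: T
Accept states: {T}
Yes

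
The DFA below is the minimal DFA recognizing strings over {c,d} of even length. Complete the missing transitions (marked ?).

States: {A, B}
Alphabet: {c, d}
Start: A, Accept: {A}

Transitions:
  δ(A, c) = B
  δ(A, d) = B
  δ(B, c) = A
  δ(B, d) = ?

From the language and accept set, identify what each state tracks — A: even length so far; B: odd length so far.
Each missing δ(q, a) is the state matching the new tracked value after reading a.
δ(B, d) = A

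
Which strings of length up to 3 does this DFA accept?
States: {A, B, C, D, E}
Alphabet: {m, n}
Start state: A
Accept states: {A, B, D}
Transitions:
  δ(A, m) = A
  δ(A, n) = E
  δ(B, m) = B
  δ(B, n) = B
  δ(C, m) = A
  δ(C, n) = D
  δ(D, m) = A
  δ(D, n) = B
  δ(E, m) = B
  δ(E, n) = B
ε, m, mm, nm, nn, mmm, mnm, mnn, nmm, nmn, nnm, nnn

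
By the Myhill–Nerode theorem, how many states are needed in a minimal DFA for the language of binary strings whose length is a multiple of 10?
By Myhill–Nerode, count the distinguishable equivalence classes: 10 classes — one per residue of the length mod 10; class i is distinguished from class j by any string of length (10 − i) mod 10.
10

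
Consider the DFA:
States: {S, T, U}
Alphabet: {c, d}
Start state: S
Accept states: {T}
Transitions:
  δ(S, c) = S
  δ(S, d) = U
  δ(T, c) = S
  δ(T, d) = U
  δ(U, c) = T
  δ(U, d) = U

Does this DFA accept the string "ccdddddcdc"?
Processing string "ccdddddcdc":
  S --c--> S
  S --c--> S
  S --d--> U
  U --d--> U
  U --d--> U
  U --d--> U
  U --d--> U
  U --c--> T
  T --d--> U
  U --c--> T
Final state: T
Accept states: {T}
Yes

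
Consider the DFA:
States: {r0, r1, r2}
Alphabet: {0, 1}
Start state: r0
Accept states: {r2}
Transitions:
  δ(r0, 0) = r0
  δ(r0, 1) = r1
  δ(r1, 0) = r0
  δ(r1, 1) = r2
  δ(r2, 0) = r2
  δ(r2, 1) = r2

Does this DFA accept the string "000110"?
Processing string "000110":
  r0 --0--> r0
  r0 --0--> r0
  r0 --0--> r0
  r0 --1--> r1
  r1 --1--> r2
  r2 --0--> r2
Final state: r2
Accept states: {r2}
Yes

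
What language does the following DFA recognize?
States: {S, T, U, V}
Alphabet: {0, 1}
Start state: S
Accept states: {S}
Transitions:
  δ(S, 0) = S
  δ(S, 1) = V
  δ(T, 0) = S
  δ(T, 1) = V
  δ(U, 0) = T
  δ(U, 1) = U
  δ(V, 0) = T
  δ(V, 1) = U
Testing a few strings:
  '01' → reject
  '0100' → accept
  '1111' → reject
  '0010' → reject
State roles: S=value ≡ 0 (mod 4); T=value ≡ 2 (mod 4); U=value ≡ 3 (mod 4); V=value ≡ 1 (mod 4)
All binary strings representing a multiple of 4 (read in base 2; leading zeros allowed and ε counts as 0)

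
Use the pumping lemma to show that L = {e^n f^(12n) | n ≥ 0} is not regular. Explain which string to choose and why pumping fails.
Assume L is regular with pumping length p. Idea: pumping the e-block breaks the 1:12 ratio.
Choose s = e^p f^(12p) (length 13p ≥ p). By the pumping lemma, s = xyz with |xy| ≤ p, |y| > 0, so y = e^k with k ≥ 1. Then xy²z = e^(p+k) f^(12p). For this to be in L we would need 12p = 12(p+k), i.e. 12k = 0, contradicting k ≥ 1. So xy²z ∉ L.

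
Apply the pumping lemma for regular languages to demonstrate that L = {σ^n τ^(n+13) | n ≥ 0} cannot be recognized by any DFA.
Assume L is regular with pumping length p. Idea: pumping the σ-block breaks the fixed offset of 13.
Choose s = σ^p τ^(p+13) ∈ L. By the pumping lemma, s = xyz with |xy| ≤ p, |y| > 0, so y = σ^k with k ≥ 1. Then xy²z = σ^(p+k) τ^(p+13). For this to be in L we would need p+13 = (p+k)+13, i.e. k = 0, contradicting k ≥ 1. So xy²z ∉ L.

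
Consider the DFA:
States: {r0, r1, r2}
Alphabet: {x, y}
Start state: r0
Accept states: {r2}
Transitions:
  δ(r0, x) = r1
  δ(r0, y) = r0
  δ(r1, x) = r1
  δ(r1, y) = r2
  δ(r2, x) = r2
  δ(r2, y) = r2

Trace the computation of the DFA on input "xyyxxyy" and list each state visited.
read 'x': r0 → r1
  read 'y': r1 → r2
  read 'y': r2 → r2
  read 'x': r2 → r2
  read 'x': r2 → r2
  read 'y': r2 → r2
  read 'y': r2 → r2
r0 -> r1 -> r2 -> r2 -> r2 -> r2 -> r2 -> r2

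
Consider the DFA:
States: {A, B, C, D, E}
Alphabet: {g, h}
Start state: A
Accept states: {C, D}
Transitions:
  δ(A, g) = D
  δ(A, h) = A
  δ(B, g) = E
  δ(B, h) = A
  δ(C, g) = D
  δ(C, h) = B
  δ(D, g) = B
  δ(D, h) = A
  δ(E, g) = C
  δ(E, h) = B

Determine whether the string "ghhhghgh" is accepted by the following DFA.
Processing string "ghhhghgh":
  A --g--> D
  D --h--> A
  A --h--> A
  A --h--> A
  A --g--> D
  D --h--> A
  A --g--> D
  D --h--> A
Final state: A
Accept states: {C, D}
No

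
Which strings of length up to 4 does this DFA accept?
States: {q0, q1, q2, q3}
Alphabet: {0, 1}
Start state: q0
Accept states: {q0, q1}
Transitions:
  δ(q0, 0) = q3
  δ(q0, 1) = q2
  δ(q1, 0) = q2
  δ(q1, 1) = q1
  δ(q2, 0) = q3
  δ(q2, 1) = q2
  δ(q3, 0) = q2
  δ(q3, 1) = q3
ε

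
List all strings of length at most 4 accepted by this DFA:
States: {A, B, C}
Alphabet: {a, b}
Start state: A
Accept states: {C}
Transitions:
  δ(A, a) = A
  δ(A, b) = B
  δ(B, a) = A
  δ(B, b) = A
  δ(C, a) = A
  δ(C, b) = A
None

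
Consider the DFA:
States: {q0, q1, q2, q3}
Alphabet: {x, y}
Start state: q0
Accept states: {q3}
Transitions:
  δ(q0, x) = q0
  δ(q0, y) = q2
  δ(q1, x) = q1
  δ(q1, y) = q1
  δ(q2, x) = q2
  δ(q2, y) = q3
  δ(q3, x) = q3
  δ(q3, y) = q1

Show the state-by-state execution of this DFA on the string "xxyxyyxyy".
read 'x': q0 → q0
  read 'x': q0 → q0
  read 'y': q0 → q2
  read 'x': q2 → q2
  read 'y': q2 → q3
  read 'y': q3 → q1
  read 'x': q1 → q1
  read 'y': q1 → q1
  read 'y': q1 → q1
q0 -> q0 -> q0 -> q2 -> q2 -> q3 -> q1 -> q1 -> q1 -> q1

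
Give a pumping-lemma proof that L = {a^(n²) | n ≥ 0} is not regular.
Assume L is regular with pumping length p. Idea: pumping adds a fixed amount, but gaps between consecutive squares grow.
Choose s = a^(p²) (length p² ≥ p). By the pumping lemma, s = xyz with |xy| ≤ p, |y| > 0, so |y| = k with 1 ≤ k ≤ p. Then |xy²z| = p²+k. Since p² < p²+k ≤ p²+p < (p+1)², the length p²+k lies strictly between consecutive squares, so it is not a perfect square and xy²z ∉ L.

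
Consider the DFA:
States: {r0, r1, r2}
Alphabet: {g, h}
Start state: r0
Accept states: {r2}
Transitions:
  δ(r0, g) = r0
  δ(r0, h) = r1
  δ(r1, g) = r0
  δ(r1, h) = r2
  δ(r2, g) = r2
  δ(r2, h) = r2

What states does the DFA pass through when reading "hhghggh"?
read 'h': r0 → r1
  read 'h': r1 → r2
  read 'g': r2 → r2
  read 'h': r2 → r2
  read 'g': r2 → r2
  read 'g': r2 → r2
  read 'h': r2 → r2
r0 -> r1 -> r2 -> r2 -> r2 -> r2 -> r2 -> r2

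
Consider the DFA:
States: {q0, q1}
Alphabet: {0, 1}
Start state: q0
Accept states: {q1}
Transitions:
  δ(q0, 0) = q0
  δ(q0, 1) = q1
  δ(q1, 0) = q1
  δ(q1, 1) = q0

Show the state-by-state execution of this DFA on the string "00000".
read '0': q0 → q0
  read '0': q0 → q0
  read '0': q0 → q0
  read '0': q0 → q0
  read '0': q0 → q0
q0 -> q0 -> q0 -> q0 -> q0 -> q0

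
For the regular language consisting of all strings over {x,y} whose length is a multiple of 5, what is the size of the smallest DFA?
By Myhill–Nerode, count the distinguishable equivalence classes: 5 classes — one per residue of the length mod 5; class i is distinguished from class j by any string of length (5 − i) mod 5.
5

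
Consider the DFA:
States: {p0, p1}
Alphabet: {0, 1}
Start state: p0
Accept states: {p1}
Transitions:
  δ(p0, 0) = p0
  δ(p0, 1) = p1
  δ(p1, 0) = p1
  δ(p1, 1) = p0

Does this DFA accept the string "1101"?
Processing string "1101":
  p0 --1--> p1
  p1 --1--> p0
  p0 --0--> p0
  p0 --1--> p1
Final state: p1
Accept states: {p1}
Yes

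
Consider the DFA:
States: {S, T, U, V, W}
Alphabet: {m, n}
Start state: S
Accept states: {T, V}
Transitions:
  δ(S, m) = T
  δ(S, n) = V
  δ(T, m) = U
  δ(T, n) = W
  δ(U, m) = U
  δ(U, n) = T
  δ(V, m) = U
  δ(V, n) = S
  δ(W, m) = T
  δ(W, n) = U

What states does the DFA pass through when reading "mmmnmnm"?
read 'm': S → T
  read 'm': T → U
  read 'm': U → U
  read 'n': U → T
  read 'm': T → U
  read 'n': U → T
  read 'm': T → U
S -> T -> U -> U -> T -> U -> T -> U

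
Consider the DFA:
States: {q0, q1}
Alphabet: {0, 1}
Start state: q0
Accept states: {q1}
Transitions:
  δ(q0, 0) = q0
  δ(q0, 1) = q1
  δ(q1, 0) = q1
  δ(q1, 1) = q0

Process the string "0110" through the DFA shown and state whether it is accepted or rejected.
Processing string "0110":
  q0 --0--> q0
  q0 --1--> q1
  q1 --1--> q0
  q0 --0--> q0
Final state: q0
Accept states: {q1}
No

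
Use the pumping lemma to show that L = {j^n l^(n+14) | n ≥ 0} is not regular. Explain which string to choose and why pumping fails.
Assume L is regular with pumping length p. Idea: pumping the j-block breaks the fixed offset of 14.
Choose s = j^p l^(p+14) ∈ L. By the pumping lemma, s = xyz with |xy| ≤ p, |y| > 0, so y = j^k with k ≥ 1. Then xy²z = j^(p+k) l^(p+14). For this to be in L we would need p+14 = (p+k)+14, i.e. k = 0, contradicting k ≥ 1. So xy²z ∉ L.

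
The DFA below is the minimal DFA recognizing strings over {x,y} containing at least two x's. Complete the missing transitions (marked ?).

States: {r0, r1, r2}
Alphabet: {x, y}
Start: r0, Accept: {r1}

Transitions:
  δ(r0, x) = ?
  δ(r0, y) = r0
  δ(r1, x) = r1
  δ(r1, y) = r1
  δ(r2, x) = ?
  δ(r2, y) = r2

From the language and accept set, identify what each state tracks — r0: zero x's seen; r1: ≥ two x's seen; r2: one x seen.
Each missing δ(q, a) is the state matching the new tracked value after reading a.
δ(r0, x) = r2; δ(r2, x) = r1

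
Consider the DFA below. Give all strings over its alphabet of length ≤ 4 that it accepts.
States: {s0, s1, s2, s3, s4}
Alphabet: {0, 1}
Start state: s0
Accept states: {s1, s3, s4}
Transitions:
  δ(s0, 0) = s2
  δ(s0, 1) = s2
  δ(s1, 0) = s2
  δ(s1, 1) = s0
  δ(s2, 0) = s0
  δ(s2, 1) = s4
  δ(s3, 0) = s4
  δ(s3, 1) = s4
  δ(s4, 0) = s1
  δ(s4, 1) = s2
01, 11, 010, 110, 0001, 0011, 0111, 1001, 1011, 1111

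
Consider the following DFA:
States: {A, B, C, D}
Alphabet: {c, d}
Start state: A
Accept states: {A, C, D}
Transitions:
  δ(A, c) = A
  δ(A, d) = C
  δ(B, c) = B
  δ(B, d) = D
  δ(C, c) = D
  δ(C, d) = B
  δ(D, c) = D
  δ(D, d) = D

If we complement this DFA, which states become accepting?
Complement accept states = All states \ Original accept states
= {A, B, C, D} \ {A, C, D}
{B}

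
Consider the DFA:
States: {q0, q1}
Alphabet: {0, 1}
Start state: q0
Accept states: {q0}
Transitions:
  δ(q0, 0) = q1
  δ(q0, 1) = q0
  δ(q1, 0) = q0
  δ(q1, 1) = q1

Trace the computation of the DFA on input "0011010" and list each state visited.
read '0': q0 → q1
  read '0': q1 → q0
  read '1': q0 → q0
  read '1': q0 → q0
  read '0': q0 → q1
  read '1': q1 → q1
  read '0': q1 → q0
q0 -> q1 -> q0 -> q0 -> q0 -> q1 -> q1 -> q0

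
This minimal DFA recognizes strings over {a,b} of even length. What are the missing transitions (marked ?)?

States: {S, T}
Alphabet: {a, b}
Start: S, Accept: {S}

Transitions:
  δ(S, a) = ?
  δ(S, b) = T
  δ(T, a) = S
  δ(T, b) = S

From the language and accept set, identify what each state tracks — S: even length so far; T: odd length so far.
Each missing δ(q, a) is the state matching the new tracked value after reading a.
δ(S, a) = T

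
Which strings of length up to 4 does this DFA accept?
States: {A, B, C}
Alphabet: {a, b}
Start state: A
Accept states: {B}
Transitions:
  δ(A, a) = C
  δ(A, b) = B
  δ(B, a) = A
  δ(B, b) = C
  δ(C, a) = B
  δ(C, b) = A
b, aa, abb, bab, bba, aaab, aaba, abaa, baaa, bbbb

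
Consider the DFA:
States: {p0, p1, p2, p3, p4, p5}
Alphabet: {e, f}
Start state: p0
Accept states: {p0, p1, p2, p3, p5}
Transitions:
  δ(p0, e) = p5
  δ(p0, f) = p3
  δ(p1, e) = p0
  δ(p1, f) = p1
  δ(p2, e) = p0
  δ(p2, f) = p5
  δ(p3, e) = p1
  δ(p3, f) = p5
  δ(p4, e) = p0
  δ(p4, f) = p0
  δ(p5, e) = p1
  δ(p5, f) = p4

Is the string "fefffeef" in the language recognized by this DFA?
Processing string "fefffeef":
  p0 --f--> p3
  p3 --e--> p1
  p1 --f--> p1
  p1 --f--> p1
  p1 --f--> p1
  p1 --e--> p0
  p0 --e--> p5
  p5 --f--> p4
Final state: p4
Accept states: {p0, p1, p2, p3, p5}
No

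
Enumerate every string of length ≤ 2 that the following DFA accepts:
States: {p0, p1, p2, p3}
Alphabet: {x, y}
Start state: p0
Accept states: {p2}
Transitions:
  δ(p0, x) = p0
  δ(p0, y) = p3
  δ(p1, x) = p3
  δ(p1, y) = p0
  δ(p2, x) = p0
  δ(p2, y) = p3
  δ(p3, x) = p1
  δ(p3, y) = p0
None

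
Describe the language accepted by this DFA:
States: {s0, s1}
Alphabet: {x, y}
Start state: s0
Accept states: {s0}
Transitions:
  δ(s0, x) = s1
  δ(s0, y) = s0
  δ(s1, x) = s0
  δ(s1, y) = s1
Testing a few strings:
  'xy' → reject
  'xyy' → reject
  'x' → reject
  'xxy' → accept
State roles: s0=even number of x's so far; s1=odd number of x's so far
All strings over {x,y} with an even number of x's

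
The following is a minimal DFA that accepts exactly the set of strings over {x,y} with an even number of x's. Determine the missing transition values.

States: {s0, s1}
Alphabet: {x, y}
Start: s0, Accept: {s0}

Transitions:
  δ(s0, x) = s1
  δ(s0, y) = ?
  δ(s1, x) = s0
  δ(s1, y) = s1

From the language and accept set, identify what each state tracks — s0: even number of x's so far; s1: odd number of x's so far.
Each missing δ(q, a) is the state matching the new tracked value after reading a.
δ(s0, y) = s0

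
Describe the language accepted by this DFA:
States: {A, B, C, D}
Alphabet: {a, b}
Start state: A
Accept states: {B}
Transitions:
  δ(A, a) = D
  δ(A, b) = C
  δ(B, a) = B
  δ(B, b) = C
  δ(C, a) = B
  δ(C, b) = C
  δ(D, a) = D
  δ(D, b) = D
Testing a few strings:
  'baba' → accept
  'aa' → reject
  'a' → reject
  'aaa' → reject
State roles: A=no input read; B=started with b, last symbol a; C=started with b, last symbol b; D=started with a (dead)
All strings over {a,b} that start with b and end with a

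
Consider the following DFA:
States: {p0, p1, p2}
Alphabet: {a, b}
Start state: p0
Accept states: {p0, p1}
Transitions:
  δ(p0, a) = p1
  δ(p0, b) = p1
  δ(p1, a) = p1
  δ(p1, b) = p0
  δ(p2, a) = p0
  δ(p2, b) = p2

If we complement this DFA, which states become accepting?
Complement accept states = All states \ Original accept states
= {p0, p1, p2} \ {p0, p1}
{p2}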